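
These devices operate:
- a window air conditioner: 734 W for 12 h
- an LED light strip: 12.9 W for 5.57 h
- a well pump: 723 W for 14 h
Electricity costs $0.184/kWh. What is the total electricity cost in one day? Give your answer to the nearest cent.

window air conditioner: 734 W × 12 h = 8,808 Wh = 8.808 kWh
LED light strip: 12.9 W × 5.57 h = 72 Wh = 0.07185 kWh
well pump: 723 W × 14 h = 10,122 Wh = 10.12 kWh
Total energy = 8.808 + 0.07185 + 10.12 = 19 kWh
Cost = 19 kWh × $0.184 = $3.50

$3.50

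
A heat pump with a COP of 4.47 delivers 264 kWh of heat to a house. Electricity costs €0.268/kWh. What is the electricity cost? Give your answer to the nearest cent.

Electrical input = 264 kWh / 4.47 = 59.06 kWh
Cost = 59.06 × €0.268/kWh = €15.83

€15.83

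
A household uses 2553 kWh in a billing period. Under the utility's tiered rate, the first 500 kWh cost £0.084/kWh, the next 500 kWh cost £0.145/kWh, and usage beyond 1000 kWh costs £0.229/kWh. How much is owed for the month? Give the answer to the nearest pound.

First 500 kWh × £0.084 = £42.00
Next 500 kWh × £0.145 = £72.50
Remaining 1553 kWh × £0.229 = £355.64
Total = £470.14 ≈ £470

£470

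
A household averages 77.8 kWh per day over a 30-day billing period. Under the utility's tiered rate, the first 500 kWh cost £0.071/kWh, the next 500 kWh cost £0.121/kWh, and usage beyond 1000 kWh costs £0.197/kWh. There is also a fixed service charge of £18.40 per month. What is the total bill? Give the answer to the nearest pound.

£377

Usage = 77.8 kWh/day × 30 days = 2334 kWh
First 500 kWh × £0.071 = £35.50
Next 500 kWh × £0.121 = £60.50
Remaining 1334 kWh × £0.197 = £262.80
Energy charge = £358.80; + service £18.40 = £377.20 ≈ £377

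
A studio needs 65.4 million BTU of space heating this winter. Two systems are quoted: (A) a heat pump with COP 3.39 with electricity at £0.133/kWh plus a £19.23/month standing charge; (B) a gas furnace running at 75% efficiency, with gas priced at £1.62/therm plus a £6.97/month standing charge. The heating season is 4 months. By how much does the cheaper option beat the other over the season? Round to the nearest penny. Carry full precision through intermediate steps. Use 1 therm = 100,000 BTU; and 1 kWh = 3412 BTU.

£611.60

Heat load = 65.4 × 10⁶ BTU = 65,400,000 BTU
Gas: input = 65,400,000 / 0.75 = 87,200,000 BTU = 872 therm → 872 × £1.62 = £1,412.64; + 4 × £6.97 standing = £1,440.52
Heat pump: 65,400,000 BTU / 3412 = 19,170 kWh heat; / 3.39 = 5,654 kWh in → × £0.133 = £752.00; + 4 × £19.23 standing = £828.92
Difference = |£1,440.52 − £828.92| = £611.60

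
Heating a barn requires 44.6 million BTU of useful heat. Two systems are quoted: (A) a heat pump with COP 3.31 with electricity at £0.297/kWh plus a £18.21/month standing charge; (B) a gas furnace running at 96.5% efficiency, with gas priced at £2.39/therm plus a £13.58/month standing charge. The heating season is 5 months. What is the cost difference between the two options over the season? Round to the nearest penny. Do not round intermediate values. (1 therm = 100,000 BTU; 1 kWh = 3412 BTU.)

Heat load = 44.6 × 10⁶ BTU = 44,600,000 BTU
Gas: input = 44,600,000 / 0.965 = 46,217,617 BTU = 462.2 therm → 462.2 × £2.39 = £1,104.60; + 5 × £13.58 standing = £1,172.50
Heat pump: 44,600,000 BTU / 3412 = 13,070 kWh heat; / 3.31 = 3,949 kWh in → × £0.297 = £1,172.88; + 5 × £18.21 standing = £1,263.93
Difference = |£1,172.50 − £1,263.93| = £91.43

£91.43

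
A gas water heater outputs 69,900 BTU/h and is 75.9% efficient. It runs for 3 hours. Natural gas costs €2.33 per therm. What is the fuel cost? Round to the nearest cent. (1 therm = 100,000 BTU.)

Heat delivered = 69,900 BTU/h × 3 h = 209,700 BTU
Gas input = 209,700 / 0.759 = 276,285 BTU
= 276,285 / 100,000 = 2.763 therm
Cost = 2.763 × €2.33/therm = €6.44

€6.44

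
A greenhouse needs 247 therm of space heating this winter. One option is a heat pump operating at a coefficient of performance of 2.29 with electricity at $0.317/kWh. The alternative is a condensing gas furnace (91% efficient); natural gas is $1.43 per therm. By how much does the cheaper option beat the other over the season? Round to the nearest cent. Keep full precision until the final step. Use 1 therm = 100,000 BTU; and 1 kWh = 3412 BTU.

Heat load = 247 therm × 100,000 = 24,700,000 BTU
Gas: input = 24,700,000 / 0.91 = 27,142,857 BTU = 271.4 therm → 271.4 × $1.43 = $388.14
Heat pump: 24,700,000 BTU / 3412 = 7,239 kWh heat; / 2.29 = 3,161 kWh in → × $0.317 = $1,002.10
Difference = |$388.14 − $1,002.10| = $613.96

$613.96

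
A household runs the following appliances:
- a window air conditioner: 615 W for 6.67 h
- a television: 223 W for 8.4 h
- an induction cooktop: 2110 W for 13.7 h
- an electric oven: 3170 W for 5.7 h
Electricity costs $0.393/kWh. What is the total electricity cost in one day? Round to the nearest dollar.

window air conditioner: 615 W × 6.67 h = 4,102 Wh = 4.102 kWh
television: 223 W × 8.4 h = 1,873 Wh = 1.873 kWh
induction cooktop: 2110 W × 13.7 h = 28,907 Wh = 28.91 kWh
electric oven: 3170 W × 5.7 h = 18,069 Wh = 18.07 kWh
Total energy = 4.102 + 1.873 + 28.91 + 18.07 = 52.95 kWh
Cost = 52.95 kWh × $0.393 = $20.81 ≈ $21

$21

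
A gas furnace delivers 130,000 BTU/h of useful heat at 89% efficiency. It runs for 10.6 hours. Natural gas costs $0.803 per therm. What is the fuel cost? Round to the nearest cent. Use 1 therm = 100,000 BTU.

Heat delivered = 130,000 BTU/h × 10.6 h = 1,378,000 BTU
Gas input = 1,378,000 / 0.89 = 1,548,315 BTU
= 1,548,315 / 100,000 = 15.48 therm
Cost = 15.48 × $0.803/therm = $12.43

$12.43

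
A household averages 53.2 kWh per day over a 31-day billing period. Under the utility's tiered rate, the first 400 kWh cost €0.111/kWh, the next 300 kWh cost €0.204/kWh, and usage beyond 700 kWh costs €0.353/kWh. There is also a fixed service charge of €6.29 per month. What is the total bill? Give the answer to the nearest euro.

Usage = 53.2 kWh/day × 31 days = 1649.2 kWh
First 400 kWh × €0.111 = €44.40
Next 300 kWh × €0.204 = €61.20
Remaining 949.2 kWh × €0.353 = €335.07
Energy charge = €440.67; + service €6.29 = €446.96 ≈ €447

€447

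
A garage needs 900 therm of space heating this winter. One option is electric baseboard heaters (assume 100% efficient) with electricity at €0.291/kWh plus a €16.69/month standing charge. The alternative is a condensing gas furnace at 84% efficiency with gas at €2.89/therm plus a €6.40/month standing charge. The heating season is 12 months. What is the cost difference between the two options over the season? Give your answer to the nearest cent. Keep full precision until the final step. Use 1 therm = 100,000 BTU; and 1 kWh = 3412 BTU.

€4702.90

Heat load = 900 therm × 100,000 = 90,000,000 BTU
Gas: input = 90,000,000 / 0.840 = 107,142,857 BTU = 1,071 therm → 1,071 × €2.89 = €3,096.43; + 12 × €6.40 standing = €3,173.23
Electric: 90,000,000 BTU / 3412 = 26,380 kWh → × €0.291 = €7,675.85; + 12 × €16.69 standing = €7,876.13
Difference = |€3,173.23 − €7,876.13| = €4,702.90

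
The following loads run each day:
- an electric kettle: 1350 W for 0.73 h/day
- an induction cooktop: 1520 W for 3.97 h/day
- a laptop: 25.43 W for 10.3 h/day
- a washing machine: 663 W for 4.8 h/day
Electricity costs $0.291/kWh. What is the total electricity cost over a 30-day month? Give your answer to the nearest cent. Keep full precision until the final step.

$91.35

electric kettle: 1350 W × 0.73 h × 30 d = 29,565 Wh = 29.57 kWh
induction cooktop: 1520 W × 3.97 h × 30 d = 181,032 Wh = 181 kWh
laptop: 25.43 W × 10.3 h × 30 d = 7,858 Wh = 7.858 kWh
washing machine: 663 W × 4.8 h × 30 d = 95,472 Wh = 95.47 kWh
Total energy = 29.57 + 181 + 7.858 + 95.47 = 313.9 kWh
Cost = 313.9 kWh × $0.291 = $91.35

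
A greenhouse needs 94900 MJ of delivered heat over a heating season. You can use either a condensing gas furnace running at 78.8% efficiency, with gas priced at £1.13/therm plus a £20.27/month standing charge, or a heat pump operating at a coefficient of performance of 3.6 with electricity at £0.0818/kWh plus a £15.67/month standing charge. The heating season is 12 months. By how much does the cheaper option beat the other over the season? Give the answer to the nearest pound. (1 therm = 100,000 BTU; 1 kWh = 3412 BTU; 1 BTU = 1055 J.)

£746

Heat load = 94900 MJ = 94,900,000,000 J / 1055 = 89,952,607 BTU
Gas: input = 89,952,607 / 0.788 = 114,153,054 BTU = 1,142 therm → 1,142 × £1.13 = £1,289.93; + 12 × £20.27 standing = £1,533.17
Heat pump: 89,952,607 BTU / 3412 = 26,360 kWh heat; / 3.6 = 7,323 kWh in → × £0.0818 = £599.04; + 12 × £15.67 standing = £787.08
Difference = |£1,533.17 − £787.08| = £746.09 ≈ £746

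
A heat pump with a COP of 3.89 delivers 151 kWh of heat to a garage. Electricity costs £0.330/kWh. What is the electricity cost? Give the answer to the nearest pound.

Electrical input = 151 kWh / 3.89 = 38.82 kWh
Cost = 38.82 × £0.330/kWh = £12.81 ≈ £13

£13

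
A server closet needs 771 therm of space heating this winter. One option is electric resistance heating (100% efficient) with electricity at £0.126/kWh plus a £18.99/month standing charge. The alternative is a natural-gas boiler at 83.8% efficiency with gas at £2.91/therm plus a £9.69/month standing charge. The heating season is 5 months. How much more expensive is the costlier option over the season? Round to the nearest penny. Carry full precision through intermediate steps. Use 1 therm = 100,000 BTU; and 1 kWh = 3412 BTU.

Heat load = 771 therm × 100,000 = 77,100,000 BTU
Gas: input = 77,100,000 / 0.838 = 92,004,773 BTU = 920 therm → 920 × £2.91 = £2,677.34; + 5 × £9.69 standing = £2,725.79
Electric: 77,100,000 BTU / 3412 = 22,600 kWh → × £0.126 = £2,847.19; + 5 × £18.99 standing = £2,942.14
Difference = |£2,725.79 − £2,942.14| = £216.35

£216.35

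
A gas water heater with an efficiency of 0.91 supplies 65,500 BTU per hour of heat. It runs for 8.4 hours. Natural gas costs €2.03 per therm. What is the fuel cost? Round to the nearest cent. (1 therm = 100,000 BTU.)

Heat delivered = 65,500 BTU/h × 8.4 h = 550,200 BTU
Gas input = 550,200 / 0.91 = 604,615 BTU
= 604,615 / 100,000 = 6.046 therm
Cost = 6.046 × €2.03/therm = €12.27

€12.27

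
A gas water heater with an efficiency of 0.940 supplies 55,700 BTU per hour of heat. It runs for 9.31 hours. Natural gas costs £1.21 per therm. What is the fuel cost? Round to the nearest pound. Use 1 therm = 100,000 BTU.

£7

Heat delivered = 55,700 BTU/h × 9.31 h = 518,567 BTU
Gas input = 518,567 / 0.940 = 551,667 BTU
= 551,667 / 100,000 = 5.517 therm
Cost = 5.517 × £1.21/therm = £6.68 ≈ £7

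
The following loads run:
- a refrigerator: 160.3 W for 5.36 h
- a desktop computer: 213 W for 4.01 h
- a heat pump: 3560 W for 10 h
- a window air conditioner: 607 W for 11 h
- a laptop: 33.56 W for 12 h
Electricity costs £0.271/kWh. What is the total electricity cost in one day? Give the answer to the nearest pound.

£12

refrigerator: 160.3 W × 5.36 h = 859 Wh = 0.8592 kWh
desktop computer: 213 W × 4.01 h = 854 Wh = 0.8541 kWh
heat pump: 3560 W × 10 h = 35,600 Wh = 35.6 kWh
window air conditioner: 607 W × 11 h = 6,677 Wh = 6.677 kWh
laptop: 33.56 W × 12 h = 403 Wh = 0.4027 kWh
Total energy = 0.8592 + 0.8541 + 35.6 + 6.677 + 0.4027 = 44.39 kWh
Cost = 44.39 kWh × £0.271 = £12.03 ≈ £12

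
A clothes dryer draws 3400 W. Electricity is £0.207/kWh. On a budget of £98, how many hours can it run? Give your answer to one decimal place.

139.2 h

Energy budget = £98 / £0.207 per kWh = 473.4 kWh = 473,430 Wh
Runtime = 473,430 Wh / 3400 W = 139.2 h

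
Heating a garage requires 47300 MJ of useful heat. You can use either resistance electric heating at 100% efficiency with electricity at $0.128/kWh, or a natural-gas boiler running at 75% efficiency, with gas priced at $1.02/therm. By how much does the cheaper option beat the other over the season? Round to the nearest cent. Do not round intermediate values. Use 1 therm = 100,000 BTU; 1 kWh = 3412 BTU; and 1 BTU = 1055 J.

$1072.19

Heat load = 47300 MJ = 47,300,000,000 J / 1055 = 44,834,123 BTU
Gas: input = 44,834,123 / 0.75 = 59,778,831 BTU = 597.8 therm → 597.8 × $1.02 = $609.74
Electric: 44,834,123 BTU / 3412 = 13,140 kWh → × $0.128 = $1,681.94
Difference = |$609.74 − $1,681.94| = $1,072.19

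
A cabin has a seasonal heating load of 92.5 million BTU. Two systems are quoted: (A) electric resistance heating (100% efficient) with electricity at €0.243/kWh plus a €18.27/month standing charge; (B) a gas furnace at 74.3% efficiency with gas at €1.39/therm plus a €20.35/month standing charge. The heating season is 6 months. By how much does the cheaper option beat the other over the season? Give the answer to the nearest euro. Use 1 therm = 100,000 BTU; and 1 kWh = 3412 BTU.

€4845

Heat load = 92.5 × 10⁶ BTU = 92,500,000 BTU
Gas: input = 92,500,000 / 0.743 = 124,495,289 BTU = 1,245 therm → 1,245 × €1.39 = €1,730.48; + 6 × €20.35 standing = €1,852.58
Electric: 92,500,000 BTU / 3412 = 27,110 kWh → × €0.243 = €6,587.78; + 6 × €18.27 standing = €6,697.40
Difference = |€1,852.58 − €6,697.40| = €4,844.81 ≈ €4845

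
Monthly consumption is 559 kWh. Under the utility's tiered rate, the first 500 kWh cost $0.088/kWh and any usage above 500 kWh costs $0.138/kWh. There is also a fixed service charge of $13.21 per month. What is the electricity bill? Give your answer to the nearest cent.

First 500 kWh × $0.088 = $44.00
Remaining 59 kWh × $0.138 = $8.14
Energy charge = $52.14; + service $13.21 = $65.35

$65.35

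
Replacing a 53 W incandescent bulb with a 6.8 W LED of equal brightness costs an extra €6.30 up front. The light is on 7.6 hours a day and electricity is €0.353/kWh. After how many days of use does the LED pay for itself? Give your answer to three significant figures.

50.8 days

Power saved = 53 − 6.8 = 46.2 W
Daily energy saved = 46.2 W × 7.6 h = 351.1 Wh = 0.35112 kWh
Daily savings = 0.35112 × €0.353 = €0.1239
Payback = €6.30 / €0.1239 per day = 50.83 days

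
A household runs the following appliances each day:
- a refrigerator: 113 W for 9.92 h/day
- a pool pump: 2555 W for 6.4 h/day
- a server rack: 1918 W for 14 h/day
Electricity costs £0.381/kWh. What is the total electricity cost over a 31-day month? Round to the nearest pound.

£524

refrigerator: 113 W × 9.92 h × 31 d = 34,750 Wh = 34.75 kWh
pool pump: 2555 W × 6.4 h × 31 d = 506,912 Wh = 506.9 kWh
server rack: 1918 W × 14 h × 31 d = 832,412 Wh = 832.4 kWh
Total energy = 34.75 + 506.9 + 832.4 = 1,374 kWh
Cost = 1,374 kWh × £0.381 = £523.52 ≈ £524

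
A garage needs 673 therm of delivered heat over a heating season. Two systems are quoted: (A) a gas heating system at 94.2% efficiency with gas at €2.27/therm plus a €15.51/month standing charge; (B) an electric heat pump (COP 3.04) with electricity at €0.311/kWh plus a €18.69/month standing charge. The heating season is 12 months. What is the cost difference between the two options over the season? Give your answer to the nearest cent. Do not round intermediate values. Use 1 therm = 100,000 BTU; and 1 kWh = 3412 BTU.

€434.26

Heat load = 673 therm × 100,000 = 67,300,000 BTU
Gas: input = 67,300,000 / 0.942 = 71,443,737 BTU = 714.4 therm → 714.4 × €2.27 = €1,621.77; + 12 × €15.51 standing = €1,807.89
Heat pump: 67,300,000 BTU / 3412 = 19,720 kWh heat; / 3.04 = 6,488 kWh in → × €0.311 = €2,017.87; + 12 × €18.69 standing = €2,242.15
Difference = |€1,807.89 − €2,242.15| = €434.26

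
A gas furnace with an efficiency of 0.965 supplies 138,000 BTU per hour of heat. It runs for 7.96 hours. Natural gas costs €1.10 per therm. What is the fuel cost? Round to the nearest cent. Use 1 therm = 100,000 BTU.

€12.52

Heat delivered = 138,000 BTU/h × 7.96 h = 1,098,480 BTU
Gas input = 1,098,480 / 0.965 = 1,138,321 BTU
= 1,138,321 / 100,000 = 11.38 therm
Cost = 11.38 × €1.10/therm = €12.52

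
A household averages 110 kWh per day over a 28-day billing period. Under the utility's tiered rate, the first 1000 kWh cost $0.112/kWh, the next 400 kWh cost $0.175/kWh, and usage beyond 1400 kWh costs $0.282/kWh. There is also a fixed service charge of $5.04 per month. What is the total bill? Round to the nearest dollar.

Usage = 110 kWh/day × 28 days = 3080 kWh
First 1000 kWh × $0.112 = $112.00
Next 400 kWh × $0.175 = $70.00
Remaining 1680 kWh × $0.282 = $473.76
Energy charge = $655.76; + service $5.04 = $660.80 ≈ $661

$661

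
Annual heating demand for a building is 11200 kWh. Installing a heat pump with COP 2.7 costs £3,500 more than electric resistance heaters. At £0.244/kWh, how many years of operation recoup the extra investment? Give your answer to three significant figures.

2.03 years

Resistance: 11200 kWh × £0.244 = £2,732.80/yr
Heat pump: 11200 / 2.7 = 4148 kWh in → × £0.244 = £1,012.15/yr
Annual savings = £1,720.65
Payback = £3,500 / £1,720.65 = 2.03 years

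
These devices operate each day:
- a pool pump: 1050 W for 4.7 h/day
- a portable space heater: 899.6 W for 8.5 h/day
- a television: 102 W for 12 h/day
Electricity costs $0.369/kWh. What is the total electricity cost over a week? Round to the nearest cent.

$35.66

pool pump: 1050 W × 4.7 h × 7 d = 34,545 Wh = 34.55 kWh
portable space heater: 899.6 W × 8.5 h × 7 d = 53,526 Wh = 53.53 kWh
television: 102 W × 12 h × 7 d = 8,568 Wh = 8.568 kWh
Total energy = 34.55 + 53.53 + 8.568 = 96.64 kWh
Cost = 96.64 kWh × $0.369 = $35.66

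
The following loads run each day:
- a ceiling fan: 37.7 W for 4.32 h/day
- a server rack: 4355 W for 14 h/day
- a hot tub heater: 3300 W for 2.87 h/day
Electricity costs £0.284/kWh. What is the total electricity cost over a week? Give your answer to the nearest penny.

£140.36

ceiling fan: 37.7 W × 4.32 h × 7 d = 1,140 Wh = 1.14 kWh
server rack: 4355 W × 14 h × 7 d = 426,790 Wh = 426.8 kWh
hot tub heater: 3300 W × 2.87 h × 7 d = 66,297 Wh = 66.3 kWh
Total energy = 1.14 + 426.8 + 66.3 = 494.2 kWh
Cost = 494.2 kWh × £0.284 = £140.36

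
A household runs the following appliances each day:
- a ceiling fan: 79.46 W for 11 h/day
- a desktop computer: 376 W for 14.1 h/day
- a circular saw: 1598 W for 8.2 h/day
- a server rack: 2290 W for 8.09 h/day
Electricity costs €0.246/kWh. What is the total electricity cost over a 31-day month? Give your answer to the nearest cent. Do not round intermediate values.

ceiling fan: 79.46 W × 11 h × 31 d = 27,096 Wh = 27.1 kWh
desktop computer: 376 W × 14.1 h × 31 d = 164,350 Wh = 164.3 kWh
circular saw: 1598 W × 8.2 h × 31 d = 406,212 Wh = 406.2 kWh
server rack: 2290 W × 8.09 h × 31 d = 574,309 Wh = 574.3 kWh
Total energy = 27.1 + 164.3 + 406.2 + 574.3 = 1,172 kWh
Cost = 1,172 kWh × €0.246 = €288.30

€288.30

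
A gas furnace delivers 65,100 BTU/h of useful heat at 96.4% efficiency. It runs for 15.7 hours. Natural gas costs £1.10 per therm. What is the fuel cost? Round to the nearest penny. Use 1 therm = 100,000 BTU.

Heat delivered = 65,100 BTU/h × 15.7 h = 1,022,070 BTU
Gas input = 1,022,070 / 0.964 = 1,060,239 BTU
= 1,060,239 / 100,000 = 10.6 therm
Cost = 10.6 × £1.10/therm = £11.66

£11.66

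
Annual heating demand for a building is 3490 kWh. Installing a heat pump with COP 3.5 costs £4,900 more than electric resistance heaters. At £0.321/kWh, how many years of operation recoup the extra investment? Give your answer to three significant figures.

6.12 years

Resistance: 3490 kWh × £0.321 = £1,120.29/yr
Heat pump: 3490 / 3.5 = 997.1 kWh in → × £0.321 = £320.08/yr
Annual savings = £800.21
Payback = £4,900 / £800.21 = 6.12 years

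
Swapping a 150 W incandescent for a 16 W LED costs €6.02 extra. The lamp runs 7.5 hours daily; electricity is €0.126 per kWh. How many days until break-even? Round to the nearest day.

Power saved = 150 − 16 = 134 W
Daily energy saved = 134 W × 7.5 h = 1005 Wh = 1.005 kWh
Daily savings = 1.005 × €0.126 = €0.1266
Payback = €6.02 / €0.1266 per day = 47.54 days

48 days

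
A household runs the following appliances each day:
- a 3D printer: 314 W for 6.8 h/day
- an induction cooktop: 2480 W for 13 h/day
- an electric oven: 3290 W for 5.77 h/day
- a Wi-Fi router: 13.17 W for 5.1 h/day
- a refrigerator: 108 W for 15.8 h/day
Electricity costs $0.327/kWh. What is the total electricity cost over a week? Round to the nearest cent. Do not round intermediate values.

$126.20

3D printer: 314 W × 6.8 h × 7 d = 14,946 Wh = 14.95 kWh
induction cooktop: 2480 W × 13 h × 7 d = 225,680 Wh = 225.7 kWh
electric oven: 3290 W × 5.77 h × 7 d = 132,883 Wh = 132.9 kWh
Wi-Fi router: 13.17 W × 5.1 h × 7 d = 470 Wh = 0.4702 kWh
refrigerator: 108 W × 15.8 h × 7 d = 11,945 Wh = 11.94 kWh
Total energy = 14.95 + 225.7 + 132.9 + 0.4702 + 11.94 = 385.9 kWh
Cost = 385.9 kWh × $0.327 = $126.20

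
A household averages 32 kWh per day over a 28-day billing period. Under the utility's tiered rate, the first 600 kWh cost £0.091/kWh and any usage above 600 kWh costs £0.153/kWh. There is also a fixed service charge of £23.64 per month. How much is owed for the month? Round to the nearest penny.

Usage = 32 kWh/day × 28 days = 896 kWh
First 600 kWh × £0.091 = £54.60
Remaining 296 kWh × £0.153 = £45.29
Energy charge = £99.89; + service £23.64 = £123.53

£123.53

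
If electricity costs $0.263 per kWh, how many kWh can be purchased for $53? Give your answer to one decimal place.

201.5 kWh

$53 / $0.263 per kWh = 201.5 kWh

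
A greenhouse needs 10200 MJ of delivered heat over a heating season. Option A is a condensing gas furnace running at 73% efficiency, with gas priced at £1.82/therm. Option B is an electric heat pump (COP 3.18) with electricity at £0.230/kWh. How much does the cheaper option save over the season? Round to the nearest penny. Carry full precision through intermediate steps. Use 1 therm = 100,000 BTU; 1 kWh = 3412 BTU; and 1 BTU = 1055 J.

Heat load = 10200 MJ = 10,200,000,000 J / 1055 = 9,668,246 BTU
Gas: input = 9,668,246 / 0.73 = 13,244,173 BTU = 132.4 therm → 132.4 × £1.82 = £241.04
Heat pump: 9,668,246 BTU / 3412 = 2,834 kWh heat; / 3.18 = 891.1 kWh in → × £0.230 = £204.95
Difference = |£241.04 − £204.95| = £36.10

£36.10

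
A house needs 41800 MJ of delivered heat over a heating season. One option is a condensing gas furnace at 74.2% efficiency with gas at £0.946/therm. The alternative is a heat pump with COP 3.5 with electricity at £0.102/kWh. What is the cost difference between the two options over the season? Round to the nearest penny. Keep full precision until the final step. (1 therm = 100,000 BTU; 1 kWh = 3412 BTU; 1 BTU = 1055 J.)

Heat load = 41800 MJ = 41,800,000,000 J / 1055 = 39,620,853 BTU
Gas: input = 39,620,853 / 0.742 = 53,397,376 BTU = 534 therm → 534 × £0.946 = £505.14
Heat pump: 39,620,853 BTU / 3412 = 11,610 kWh heat; / 3.5 = 3,318 kWh in → × £0.102 = £338.41
Difference = |£505.14 − £338.41| = £166.73

£166.73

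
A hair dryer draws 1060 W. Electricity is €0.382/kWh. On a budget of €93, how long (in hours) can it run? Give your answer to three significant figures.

230 h

Energy budget = €93 / €0.382 per kWh = 243.5 kWh = 243,455 Wh
Runtime = 243,455 Wh / 1060 W = 229.7 h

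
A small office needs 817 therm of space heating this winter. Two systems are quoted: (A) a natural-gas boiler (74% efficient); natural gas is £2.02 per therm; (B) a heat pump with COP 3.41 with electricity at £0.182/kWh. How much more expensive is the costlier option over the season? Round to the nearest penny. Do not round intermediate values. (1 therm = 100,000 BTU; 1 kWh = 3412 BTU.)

Heat load = 817 therm × 100,000 = 81,700,000 BTU
Gas: input = 81,700,000 / 0.74 = 110,405,405 BTU = 1,104 therm → 1,104 × £2.02 = £2,230.19
Heat pump: 81,700,000 BTU / 3412 = 23,940 kWh heat; / 3.41 = 7,022 kWh in → × £0.182 = £1,278.00
Difference = |£2,230.19 − £1,278.00| = £952.19

£952.19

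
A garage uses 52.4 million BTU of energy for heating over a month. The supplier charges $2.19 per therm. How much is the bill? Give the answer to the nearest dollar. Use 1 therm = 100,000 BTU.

52.4 million BTU × (10 therm/million BTU) = 524 therm
Cost = 524 therm × $2.19/therm = $1,147.56 ≈ $1148

$1148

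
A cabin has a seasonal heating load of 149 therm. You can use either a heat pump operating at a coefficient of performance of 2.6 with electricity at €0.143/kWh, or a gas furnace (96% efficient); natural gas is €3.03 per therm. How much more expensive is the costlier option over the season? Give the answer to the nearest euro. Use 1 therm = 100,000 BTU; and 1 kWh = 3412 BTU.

€230

Heat load = 149 therm × 100,000 = 14,900,000 BTU
Gas: input = 14,900,000 / 0.96 = 15,520,833 BTU = 155.2 therm → 155.2 × €3.03 = €470.28
Heat pump: 14,900,000 BTU / 3412 = 4,367 kWh heat; / 2.6 = 1,680 kWh in → × €0.143 = €240.18
Difference = |€470.28 − €240.18| = €230.10 ≈ €230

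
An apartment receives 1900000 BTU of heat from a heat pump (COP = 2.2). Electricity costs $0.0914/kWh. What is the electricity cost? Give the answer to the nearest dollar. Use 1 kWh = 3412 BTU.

Heat delivered = 1,900,000 BTU / 3412 = 556.9 kWh
Electrical input = 556.9 kWh / 2.2 = 253.1 kWh
Cost = 253.1 × $0.0914/kWh = $23.13 ≈ $23

$23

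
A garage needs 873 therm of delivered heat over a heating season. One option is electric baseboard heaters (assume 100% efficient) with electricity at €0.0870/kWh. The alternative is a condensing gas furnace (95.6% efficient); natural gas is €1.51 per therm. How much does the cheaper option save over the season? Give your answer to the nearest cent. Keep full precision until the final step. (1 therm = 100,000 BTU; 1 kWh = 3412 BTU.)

Heat load = 873 therm × 100,000 = 87,300,000 BTU
Gas: input = 87,300,000 / 0.956 = 91,317,992 BTU = 913.2 therm → 913.2 × €1.51 = €1,378.90
Electric: 87,300,000 BTU / 3412 = 25,590 kWh → × €0.0870 = €2,226.00
Difference = |€1,378.90 − €2,226.00| = €847.09

€847.09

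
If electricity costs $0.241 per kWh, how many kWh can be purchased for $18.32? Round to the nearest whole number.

$18.32 / $0.241 per kWh = 76.02 kWh

76 kWh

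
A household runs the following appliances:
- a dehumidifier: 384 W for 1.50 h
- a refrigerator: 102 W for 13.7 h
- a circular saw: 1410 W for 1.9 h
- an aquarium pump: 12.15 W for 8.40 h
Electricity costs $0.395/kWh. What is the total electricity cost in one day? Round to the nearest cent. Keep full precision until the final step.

$1.88

dehumidifier: 384 W × 1.50 h = 576 Wh = 0.576 kWh
refrigerator: 102 W × 13.7 h = 1,397 Wh = 1.397 kWh
circular saw: 1410 W × 1.9 h = 2,679 Wh = 2.679 kWh
aquarium pump: 12.15 W × 8.40 h = 102 Wh = 0.1021 kWh
Total energy = 0.576 + 1.397 + 2.679 + 0.1021 = 4.754 kWh
Cost = 4.754 kWh × $0.395 = $1.88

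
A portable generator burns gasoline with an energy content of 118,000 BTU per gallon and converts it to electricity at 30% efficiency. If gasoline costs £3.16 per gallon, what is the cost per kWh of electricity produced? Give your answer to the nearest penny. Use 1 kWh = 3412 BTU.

Electrical output per gallon = 118,000 BTU × 0.30 / 3412 BTU/kWh = 10.38 kWh
Cost per kWh = £3.16 / 10.38 kWh = £0.305

£0.30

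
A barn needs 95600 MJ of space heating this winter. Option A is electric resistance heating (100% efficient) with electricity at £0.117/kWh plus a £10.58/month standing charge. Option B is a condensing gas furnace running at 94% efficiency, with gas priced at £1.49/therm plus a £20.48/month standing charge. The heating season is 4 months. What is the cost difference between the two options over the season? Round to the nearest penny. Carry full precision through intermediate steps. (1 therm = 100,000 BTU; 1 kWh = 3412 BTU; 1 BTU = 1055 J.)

Heat load = 95600 MJ = 95,600,000,000 J / 1055 = 90,616,114 BTU
Gas: input = 90,616,114 / 0.94 = 96,400,121 BTU = 964 therm → 964 × £1.49 = £1,436.36; + 4 × £20.48 standing = £1,518.28
Electric: 90,616,114 BTU / 3412 = 26,560 kWh → × £0.117 = £3,107.29; + 4 × £10.58 standing = £3,149.61
Difference = |£1,518.28 − £3,149.61| = £1,631.33

£1631.33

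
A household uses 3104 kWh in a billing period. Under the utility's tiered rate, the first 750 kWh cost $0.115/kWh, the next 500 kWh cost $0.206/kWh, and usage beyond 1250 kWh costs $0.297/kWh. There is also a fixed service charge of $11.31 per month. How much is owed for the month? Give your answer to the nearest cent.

First 750 kWh × $0.115 = $86.25
Next 500 kWh × $0.206 = $103.00
Remaining 1854 kWh × $0.297 = $550.64
Energy charge = $739.89; + service $11.31 = $751.20

$751.20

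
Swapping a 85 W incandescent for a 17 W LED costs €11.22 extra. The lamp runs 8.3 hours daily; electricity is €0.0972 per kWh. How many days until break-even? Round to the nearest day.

205 days

Power saved = 85 − 17 = 68 W
Daily energy saved = 68 W × 8.3 h = 564.4 Wh = 0.5644 kWh
Daily savings = 0.5644 × €0.0972 = €0.0549
Payback = €11.22 / €0.0549 per day = 204.5 days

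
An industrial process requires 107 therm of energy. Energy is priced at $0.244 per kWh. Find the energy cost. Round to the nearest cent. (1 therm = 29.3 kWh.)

107 therm × (29.3 kWh/therm) = 3,135 kWh
Cost = 3,135 kWh × $0.244/kWh = $764.96

$764.96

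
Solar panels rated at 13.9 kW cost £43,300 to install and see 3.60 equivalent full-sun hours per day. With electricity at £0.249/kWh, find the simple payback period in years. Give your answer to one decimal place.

9.5 years

Daily generation = 13.9 kW × 3.60 h = 50.04 kWh
Annual generation = 50.04 × 365 = 18265 kWh
Annual savings = 18265 × £0.249 = £4,547.89
Payback = £43,300 / £4,547.89 = 9.52 years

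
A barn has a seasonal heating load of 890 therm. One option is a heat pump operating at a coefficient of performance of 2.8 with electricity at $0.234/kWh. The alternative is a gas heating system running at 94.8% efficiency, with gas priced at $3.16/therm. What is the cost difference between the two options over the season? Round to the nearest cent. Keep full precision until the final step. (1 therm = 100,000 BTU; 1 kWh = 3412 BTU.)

$786.76

Heat load = 890 therm × 100,000 = 89,000,000 BTU
Gas: input = 89,000,000 / 0.948 = 93,881,857 BTU = 938.8 therm → 938.8 × $3.16 = $2,966.67
Heat pump: 89,000,000 BTU / 3412 = 26,080 kWh heat; / 2.8 = 9,316 kWh in → × $0.234 = $2,179.91
Difference = |$2,966.67 − $2,179.91| = $786.76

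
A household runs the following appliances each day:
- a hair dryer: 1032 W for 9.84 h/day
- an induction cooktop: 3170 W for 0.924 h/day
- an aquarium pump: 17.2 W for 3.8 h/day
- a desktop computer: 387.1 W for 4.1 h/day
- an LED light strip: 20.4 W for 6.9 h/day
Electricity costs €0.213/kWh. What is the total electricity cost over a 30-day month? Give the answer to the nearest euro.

hair dryer: 1032 W × 9.84 h × 30 d = 304,646 Wh = 304.6 kWh
induction cooktop: 3170 W × 0.924 h × 30 d = 87,872 Wh = 87.87 kWh
aquarium pump: 17.2 W × 3.8 h × 30 d = 1,961 Wh = 1.961 kWh
desktop computer: 387.1 W × 4.1 h × 30 d = 47,613 Wh = 47.61 kWh
LED light strip: 20.4 W × 6.9 h × 30 d = 4,223 Wh = 4.223 kWh
Total energy = 304.6 + 87.87 + 1.961 + 47.61 + 4.223 = 446.3 kWh
Cost = 446.3 kWh × €0.213 = €95.07 ≈ €95

€95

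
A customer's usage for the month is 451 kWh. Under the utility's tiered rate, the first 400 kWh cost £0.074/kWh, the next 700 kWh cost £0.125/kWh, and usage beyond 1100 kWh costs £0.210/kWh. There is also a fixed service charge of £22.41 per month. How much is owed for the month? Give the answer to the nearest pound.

£58

First 400 kWh × £0.074 = £29.60
Next 51 kWh × £0.125 = £6.38
Remaining tier: 0 kWh (not reached)
Energy charge = £35.97; + service £22.41 = £58.38 ≈ £58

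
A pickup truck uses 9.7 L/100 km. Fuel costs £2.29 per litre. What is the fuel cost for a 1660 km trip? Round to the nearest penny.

£368.74

Fuel = 9.7 L/100 km × 1660 km / 100 = 161 L
Cost = 161 L × £2.29/L = £368.74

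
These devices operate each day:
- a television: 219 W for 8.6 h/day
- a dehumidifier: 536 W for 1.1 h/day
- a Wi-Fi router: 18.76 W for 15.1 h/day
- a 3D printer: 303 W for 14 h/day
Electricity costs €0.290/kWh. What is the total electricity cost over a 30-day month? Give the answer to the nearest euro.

€61

television: 219 W × 8.6 h × 30 d = 56,502 Wh = 56.5 kWh
dehumidifier: 536 W × 1.1 h × 30 d = 17,688 Wh = 17.69 kWh
Wi-Fi router: 18.76 W × 15.1 h × 30 d = 8,498 Wh = 8.498 kWh
3D printer: 303 W × 14 h × 30 d = 127,260 Wh = 127.3 kWh
Total energy = 56.5 + 17.69 + 8.498 + 127.3 = 209.9 kWh
Cost = 209.9 kWh × €0.290 = €60.89 ≈ €61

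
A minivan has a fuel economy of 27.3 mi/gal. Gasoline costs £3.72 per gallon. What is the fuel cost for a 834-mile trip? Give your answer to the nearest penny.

£113.64

Fuel = 834 mi / 27.3 mpg = 30.55 gal
Cost = 30.55 gal × £3.72/gal = £113.64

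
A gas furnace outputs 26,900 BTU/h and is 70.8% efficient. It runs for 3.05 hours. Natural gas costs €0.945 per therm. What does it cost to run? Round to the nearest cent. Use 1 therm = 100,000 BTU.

Heat delivered = 26,900 BTU/h × 3.05 h = 82,045 BTU
Gas input = 82,045 / 0.708 = 115,883 BTU
= 115,883 / 100,000 = 1.159 therm
Cost = 1.159 × €0.945/therm = €1.10

€1.10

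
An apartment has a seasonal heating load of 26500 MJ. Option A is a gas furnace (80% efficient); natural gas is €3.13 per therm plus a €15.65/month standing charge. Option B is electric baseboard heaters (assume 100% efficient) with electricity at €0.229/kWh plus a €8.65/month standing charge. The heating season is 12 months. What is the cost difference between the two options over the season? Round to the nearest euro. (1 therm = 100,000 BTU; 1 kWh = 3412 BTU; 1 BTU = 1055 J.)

Heat load = 26500 MJ = 26,500,000,000 J / 1055 = 25,118,483 BTU
Gas: input = 25,118,483 / 0.80 = 31,398,104 BTU = 314 therm → 314 × €3.13 = €982.76; + 12 × €15.65 standing = €1,170.56
Electric: 25,118,483 BTU / 3412 = 7,362 kWh → × €0.229 = €1,685.85; + 12 × €8.65 standing = €1,789.65
Difference = |€1,170.56 − €1,789.65| = €619.09 ≈ €619

€619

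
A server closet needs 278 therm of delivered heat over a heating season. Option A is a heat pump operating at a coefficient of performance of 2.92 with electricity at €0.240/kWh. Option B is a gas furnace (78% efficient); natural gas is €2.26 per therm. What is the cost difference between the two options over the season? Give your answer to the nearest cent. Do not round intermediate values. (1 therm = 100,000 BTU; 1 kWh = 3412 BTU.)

Heat load = 278 therm × 100,000 = 27,800,000 BTU
Gas: input = 27,800,000 / 0.78 = 35,641,026 BTU = 356.4 therm → 356.4 × €2.26 = €805.49
Heat pump: 27,800,000 BTU / 3412 = 8,148 kWh heat; / 2.92 = 2,790 kWh in → × €0.240 = €669.68
Difference = |€805.49 − €669.68| = €135.81

€135.81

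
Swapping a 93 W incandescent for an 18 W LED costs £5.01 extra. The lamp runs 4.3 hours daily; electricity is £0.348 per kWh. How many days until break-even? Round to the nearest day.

Power saved = 93 − 18 = 75 W
Daily energy saved = 75 W × 4.3 h = 322.5 Wh = 0.3225 kWh
Daily savings = 0.3225 × £0.348 = £0.1122
Payback = £5.01 / £0.1122 per day = 44.64 days

45 days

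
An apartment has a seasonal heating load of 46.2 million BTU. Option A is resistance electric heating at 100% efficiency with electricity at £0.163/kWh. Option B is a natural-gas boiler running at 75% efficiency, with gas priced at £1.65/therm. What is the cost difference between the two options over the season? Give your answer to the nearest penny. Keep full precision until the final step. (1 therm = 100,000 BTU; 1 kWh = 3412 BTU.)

£1190.69

Heat load = 46.2 × 10⁶ BTU = 46,200,000 BTU
Gas: input = 46,200,000 / 0.75 = 61,600,000 BTU = 616 therm → 616 × £1.65 = £1,016.40
Electric: 46,200,000 BTU / 3412 = 13,540 kWh → × £0.163 = £2,207.09
Difference = |£1,016.40 − £2,207.09| = £1,190.69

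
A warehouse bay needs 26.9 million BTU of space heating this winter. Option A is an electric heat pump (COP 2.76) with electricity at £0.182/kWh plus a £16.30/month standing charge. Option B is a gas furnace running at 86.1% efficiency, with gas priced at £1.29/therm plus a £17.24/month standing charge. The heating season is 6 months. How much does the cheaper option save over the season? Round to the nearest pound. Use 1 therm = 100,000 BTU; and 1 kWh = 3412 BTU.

£111

Heat load = 26.9 × 10⁶ BTU = 26,900,000 BTU
Gas: input = 26,900,000 / 0.861 = 31,242,741 BTU = 312.4 therm → 312.4 × £1.29 = £403.03; + 6 × £17.24 standing = £506.47
Heat pump: 26,900,000 BTU / 3412 = 7,884 kWh heat; / 2.76 = 2,856 kWh in → × £0.182 = £519.88; + 6 × £16.30 standing = £617.68
Difference = |£506.47 − £617.68| = £111.21 ≈ £111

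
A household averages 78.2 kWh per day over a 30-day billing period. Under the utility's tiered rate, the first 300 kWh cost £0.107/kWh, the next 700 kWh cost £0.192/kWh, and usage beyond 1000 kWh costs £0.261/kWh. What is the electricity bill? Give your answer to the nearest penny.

£517.81

Usage = 78.2 kWh/day × 30 days = 2346 kWh
First 300 kWh × £0.107 = £32.10
Next 700 kWh × £0.192 = £134.40
Remaining 1346 kWh × £0.261 = £351.31
Total = £517.81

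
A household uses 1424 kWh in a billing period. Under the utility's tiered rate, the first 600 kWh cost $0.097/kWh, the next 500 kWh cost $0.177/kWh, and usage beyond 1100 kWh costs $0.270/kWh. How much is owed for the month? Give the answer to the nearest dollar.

$234

First 600 kWh × $0.097 = $58.20
Next 500 kWh × $0.177 = $88.50
Remaining 324 kWh × $0.270 = $87.48
Total = $234.18 ≈ $234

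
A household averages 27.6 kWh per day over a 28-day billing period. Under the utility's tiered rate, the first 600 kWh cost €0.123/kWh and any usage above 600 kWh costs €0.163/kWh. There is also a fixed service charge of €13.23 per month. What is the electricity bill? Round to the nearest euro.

€115

Usage = 27.6 kWh/day × 28 days = 772.8 kWh
First 600 kWh × €0.123 = €73.80
Remaining 172.8 kWh × €0.163 = €28.17
Energy charge = €101.97; + service €13.23 = €115.20 ≈ €115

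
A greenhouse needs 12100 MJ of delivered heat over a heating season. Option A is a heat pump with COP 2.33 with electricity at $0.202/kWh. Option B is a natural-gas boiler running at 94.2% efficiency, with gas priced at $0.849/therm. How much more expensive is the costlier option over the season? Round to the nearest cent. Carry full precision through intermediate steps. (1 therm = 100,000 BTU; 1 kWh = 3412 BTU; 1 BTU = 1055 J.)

$188.05

Heat load = 12100 MJ = 12,100,000,000 J / 1055 = 11,469,194 BTU
Gas: input = 11,469,194 / 0.942 = 12,175,366 BTU = 121.8 therm → 121.8 × $0.849 = $103.37
Heat pump: 11,469,194 BTU / 3412 = 3,361 kWh heat; / 2.33 = 1,443 kWh in → × $0.202 = $291.42
Difference = |$103.37 − $291.42| = $188.05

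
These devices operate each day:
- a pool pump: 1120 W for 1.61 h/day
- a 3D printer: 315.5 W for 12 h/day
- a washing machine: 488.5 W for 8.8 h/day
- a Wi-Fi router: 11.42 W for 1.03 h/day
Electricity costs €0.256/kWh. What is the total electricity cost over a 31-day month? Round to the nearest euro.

pool pump: 1120 W × 1.61 h × 31 d = 55,899 Wh = 55.9 kWh
3D printer: 315.5 W × 12 h × 31 d = 117,366 Wh = 117.4 kWh
washing machine: 488.5 W × 8.8 h × 31 d = 133,263 Wh = 133.3 kWh
Wi-Fi router: 11.42 W × 1.03 h × 31 d = 365 Wh = 0.3646 kWh
Total energy = 55.9 + 117.4 + 133.3 + 0.3646 = 306.9 kWh
Cost = 306.9 kWh × €0.256 = €78.56 ≈ €79

€79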